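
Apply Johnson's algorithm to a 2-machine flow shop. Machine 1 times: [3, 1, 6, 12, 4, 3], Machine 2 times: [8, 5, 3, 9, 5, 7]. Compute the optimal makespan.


Apply Johnson's rule:
  Group 1 (a <= b): [(2, 1, 5), (1, 3, 8), (6, 3, 7), (5, 4, 5)]
  Group 2 (a > b): [(4, 12, 9), (3, 6, 3)]
Optimal job order: [2, 1, 6, 5, 4, 3]
Schedule:
  Job 2: M1 done at 1, M2 done at 6
  Job 1: M1 done at 4, M2 done at 14
  Job 6: M1 done at 7, M2 done at 21
  Job 5: M1 done at 11, M2 done at 26
  Job 4: M1 done at 23, M2 done at 35
  Job 3: M1 done at 29, M2 done at 38
Makespan = 38

38


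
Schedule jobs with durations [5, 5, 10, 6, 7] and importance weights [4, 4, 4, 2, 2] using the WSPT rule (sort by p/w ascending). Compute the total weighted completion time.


Compute p/w ratios and sort ascending (WSPT): [(5, 4), (5, 4), (10, 4), (6, 2), (7, 2)]
Compute weighted completion times:
  Job (p=5,w=4): C=5, w*C=4*5=20
  Job (p=5,w=4): C=10, w*C=4*10=40
  Job (p=10,w=4): C=20, w*C=4*20=80
  Job (p=6,w=2): C=26, w*C=2*26=52
  Job (p=7,w=2): C=33, w*C=2*33=66
Total weighted completion time = 258

258


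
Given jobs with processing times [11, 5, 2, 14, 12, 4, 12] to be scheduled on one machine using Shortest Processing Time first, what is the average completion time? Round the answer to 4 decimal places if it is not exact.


Sort jobs by processing time (SPT order): [2, 4, 5, 11, 12, 12, 14]
Compute completion times sequentially:
  Job 1: processing = 2, completes at 2
  Job 2: processing = 4, completes at 6
  Job 3: processing = 5, completes at 11
  Job 4: processing = 11, completes at 22
  Job 5: processing = 12, completes at 34
  Job 6: processing = 12, completes at 46
  Job 7: processing = 14, completes at 60
Sum of completion times = 181
Average completion time = 181/7 = 25.8571

25.8571


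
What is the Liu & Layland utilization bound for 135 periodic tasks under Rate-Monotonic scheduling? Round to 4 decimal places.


Compute 2^(1/135) = 1.0051476273
Subtract 1: 1.0051476273 - 1 = 0.0051476273
Multiply by n: 135 * 0.0051476273 = 0.6949296855
Round to 4 dp: 0.6949

0.6949


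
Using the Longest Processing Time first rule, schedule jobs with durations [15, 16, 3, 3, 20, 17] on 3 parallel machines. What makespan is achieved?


Sort jobs in decreasing order (LPT): [20, 17, 16, 15, 3, 3]
Assign each job to the least loaded machine:
  Machine 1: jobs [20, 3], load = 23
  Machine 2: jobs [17, 3], load = 20
  Machine 3: jobs [16, 15], load = 31
Makespan = max load = 31

31


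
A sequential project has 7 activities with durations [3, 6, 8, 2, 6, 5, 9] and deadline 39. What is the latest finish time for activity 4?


LF(activity 4) = deadline - sum of successor durations
Successors: activities 5 through 7 with durations [6, 5, 9]
Sum of successor durations = 20
LF = 39 - 20 = 19

19


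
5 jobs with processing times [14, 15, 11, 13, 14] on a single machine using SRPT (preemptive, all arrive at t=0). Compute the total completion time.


Since all jobs arrive at t=0, SRPT equals SPT ordering.
SPT order: [11, 13, 14, 14, 15]
Completion times:
  Job 1: p=11, C=11
  Job 2: p=13, C=24
  Job 3: p=14, C=38
  Job 4: p=14, C=52
  Job 5: p=15, C=67
Total completion time = 11 + 24 + 38 + 52 + 67 = 192

192


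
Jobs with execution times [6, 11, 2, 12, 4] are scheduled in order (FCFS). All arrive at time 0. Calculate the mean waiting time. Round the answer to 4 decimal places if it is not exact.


FCFS order (as given): [6, 11, 2, 12, 4]
Waiting times:
  Job 1: wait = 0
  Job 2: wait = 6
  Job 3: wait = 17
  Job 4: wait = 19
  Job 5: wait = 31
Sum of waiting times = 73
Average waiting time = 73/5 = 14.6

14.6


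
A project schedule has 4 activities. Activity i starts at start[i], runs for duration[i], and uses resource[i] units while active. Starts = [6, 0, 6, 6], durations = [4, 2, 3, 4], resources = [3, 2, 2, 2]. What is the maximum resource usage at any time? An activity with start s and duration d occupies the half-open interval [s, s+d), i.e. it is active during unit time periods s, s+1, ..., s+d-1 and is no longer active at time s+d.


Each activity i is active on [start_i, start_i + duration_i).
Compute total resource usage per time slot:
  t=0: active resources = [2], total = 2
  t=1: active resources = [2], total = 2
  t=2: active resources = [], total = 0
  t=3: active resources = [], total = 0
  t=4: active resources = [], total = 0
  t=5: active resources = [], total = 0
  t=6: active resources = [3, 2, 2], total = 7
  t=7: active resources = [3, 2, 2], total = 7
  t=8: active resources = [3, 2, 2], total = 7
  t=9: active resources = [3, 2], total = 5
Peak resource demand = 7

7


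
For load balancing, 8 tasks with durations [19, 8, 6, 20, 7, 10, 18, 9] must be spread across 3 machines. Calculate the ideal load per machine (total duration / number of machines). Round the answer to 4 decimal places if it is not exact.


Total processing time = 19 + 8 + 6 + 20 + 7 + 10 + 18 + 9 = 97
Number of machines = 3
Ideal balanced load = 97 / 3 = 32.3333

32.3333


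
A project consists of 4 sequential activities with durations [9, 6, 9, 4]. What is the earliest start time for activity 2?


Activity 2 starts after activities 1 through 1 complete.
Predecessor durations: [9]
ES = 9 = 9

9


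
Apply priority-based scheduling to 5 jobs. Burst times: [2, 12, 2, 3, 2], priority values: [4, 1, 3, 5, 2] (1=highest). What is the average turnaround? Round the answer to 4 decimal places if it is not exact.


Sort by priority (ascending = highest first):
Order: [(1, 12), (2, 2), (3, 2), (4, 2), (5, 3)]
Completion times:
  Priority 1, burst=12, C=12
  Priority 2, burst=2, C=14
  Priority 3, burst=2, C=16
  Priority 4, burst=2, C=18
  Priority 5, burst=3, C=21
Average turnaround = 81/5 = 16.2

16.2


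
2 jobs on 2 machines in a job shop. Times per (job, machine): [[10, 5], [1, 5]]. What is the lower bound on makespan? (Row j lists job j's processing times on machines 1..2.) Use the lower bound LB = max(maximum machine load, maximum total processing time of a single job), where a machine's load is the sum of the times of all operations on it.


Machine loads:
  Machine 1: 10 + 1 = 11
  Machine 2: 5 + 5 = 10
Max machine load = 11
Job totals:
  Job 1: 15
  Job 2: 6
Max job total = 15
Lower bound = max(11, 15) = 15

15


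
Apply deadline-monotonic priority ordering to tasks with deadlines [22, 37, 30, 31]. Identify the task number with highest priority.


Sort tasks by relative deadline (ascending):
  Task 1: deadline = 22
  Task 3: deadline = 30
  Task 4: deadline = 31
  Task 2: deadline = 37
Priority order (highest first): [1, 3, 4, 2]
Highest priority task = 1

1


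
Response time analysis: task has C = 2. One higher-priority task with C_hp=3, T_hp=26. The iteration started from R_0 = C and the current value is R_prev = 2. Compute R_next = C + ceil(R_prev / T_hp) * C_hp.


R_next = C + ceil(R_prev / T_hp) * C_hp
ceil(2 / 26) = ceil(0.0769) = 1
Interference = 1 * 3 = 3
R_next = 2 + 3 = 5

5


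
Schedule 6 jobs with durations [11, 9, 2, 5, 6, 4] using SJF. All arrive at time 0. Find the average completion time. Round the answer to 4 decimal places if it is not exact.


SJF order (ascending): [2, 4, 5, 6, 9, 11]
Completion times:
  Job 1: burst=2, C=2
  Job 2: burst=4, C=6
  Job 3: burst=5, C=11
  Job 4: burst=6, C=17
  Job 5: burst=9, C=26
  Job 6: burst=11, C=37
Average completion = 99/6 = 16.5

16.5


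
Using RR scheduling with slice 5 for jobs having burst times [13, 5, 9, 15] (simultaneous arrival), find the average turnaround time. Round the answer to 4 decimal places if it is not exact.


Time quantum = 5
Execution trace:
  J1 runs 5 units, time = 5
  J2 runs 5 units, time = 10
  J3 runs 5 units, time = 15
  J4 runs 5 units, time = 20
  J1 runs 5 units, time = 25
  J3 runs 4 units, time = 29
  J4 runs 5 units, time = 34
  J1 runs 3 units, time = 37
  J4 runs 5 units, time = 42
Finish times: [37, 10, 29, 42]
Average turnaround = 118/4 = 29.5

29.5


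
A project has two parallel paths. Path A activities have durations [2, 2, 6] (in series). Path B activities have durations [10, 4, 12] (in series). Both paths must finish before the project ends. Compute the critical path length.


Path A total = 2 + 2 + 6 = 10
Path B total = 10 + 4 + 12 = 26
Critical path = longest path = max(10, 26) = 26

26


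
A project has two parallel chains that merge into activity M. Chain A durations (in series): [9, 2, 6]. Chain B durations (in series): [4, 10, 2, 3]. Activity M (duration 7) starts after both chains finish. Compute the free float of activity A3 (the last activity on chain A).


ES(A3) = sum of predecessors on chain A = 11
EF(A3) = ES + duration = 11 + 6 = 17
Successor of A3 is M. ES(M) = max(sum(A), sum(B)) = max(17, 19) = 19
Free float = ES(successor) - EF(current) = 19 - 17 = 2

2


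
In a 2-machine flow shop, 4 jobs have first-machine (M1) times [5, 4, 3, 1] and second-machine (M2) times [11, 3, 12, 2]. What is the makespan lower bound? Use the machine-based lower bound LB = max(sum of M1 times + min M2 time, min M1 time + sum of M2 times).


LB1 = sum(M1 times) + min(M2 times) = 13 + 2 = 15
LB2 = min(M1 times) + sum(M2 times) = 1 + 28 = 29
Lower bound = max(LB1, LB2) = max(15, 29) = 29

29


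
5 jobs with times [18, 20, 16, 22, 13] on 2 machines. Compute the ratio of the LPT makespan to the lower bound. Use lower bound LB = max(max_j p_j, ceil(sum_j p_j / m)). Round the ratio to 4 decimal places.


LPT order: [22, 20, 18, 16, 13]
Machine loads after assignment: [51, 38]
LPT makespan = 51
Lower bound = max(max_job, ceil(total/2)) = max(22, 45) = 45
Ratio = 51 / 45 = 1.1333

1.1333


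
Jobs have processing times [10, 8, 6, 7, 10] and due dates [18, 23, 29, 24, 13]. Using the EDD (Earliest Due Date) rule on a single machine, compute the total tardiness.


Sort by due date (EDD order): [(10, 13), (10, 18), (8, 23), (7, 24), (6, 29)]
Compute completion times and tardiness:
  Job 1: p=10, d=13, C=10, tardiness=max(0,10-13)=0
  Job 2: p=10, d=18, C=20, tardiness=max(0,20-18)=2
  Job 3: p=8, d=23, C=28, tardiness=max(0,28-23)=5
  Job 4: p=7, d=24, C=35, tardiness=max(0,35-24)=11
  Job 5: p=6, d=29, C=41, tardiness=max(0,41-29)=12
Total tardiness = 30

30


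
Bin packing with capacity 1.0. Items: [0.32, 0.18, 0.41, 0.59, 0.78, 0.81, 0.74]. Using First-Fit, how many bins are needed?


Place items sequentially using First-Fit:
  Item 0.32 -> new Bin 1
  Item 0.18 -> Bin 1 (now 0.5)
  Item 0.41 -> Bin 1 (now 0.91)
  Item 0.59 -> new Bin 2
  Item 0.78 -> new Bin 3
  Item 0.81 -> new Bin 4
  Item 0.74 -> new Bin 5
Total bins used = 5

5


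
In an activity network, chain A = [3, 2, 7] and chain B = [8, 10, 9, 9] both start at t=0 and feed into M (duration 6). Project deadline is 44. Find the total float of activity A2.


Forward pass: ES(A2) = sum of predecessors on chain A = 3
EF = ES + duration = 3 + 2 = 5
Backward pass: LF(M) = deadline = 44; LS(M) = 44 - 6 = 38
LF(A2) = LS(M) - sum(successors on chain A) = 38 - 7 = 31
LS = LF - duration = 31 - 2 = 29
Total float = LS - ES = 29 - 3 = 26

26


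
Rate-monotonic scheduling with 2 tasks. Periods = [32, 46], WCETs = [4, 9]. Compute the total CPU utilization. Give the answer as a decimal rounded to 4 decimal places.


Compute individual utilizations (exact fractions):
  Task 1: C/T = 4/32 = 1/8 (approx. 0.125)
  Task 2: C/T = 9/46 (approx. 0.1957)
Total utilization U = 1/8 + 9/46 = 59/184
Rounded to 4 decimal places: U = 0.3207
RM (Liu & Layland) bound for 2 tasks = 0.828427; compare with U = 59/184 (approx. 0.320652)
U <= bound, so schedulable by RM sufficient condition.

0.3207


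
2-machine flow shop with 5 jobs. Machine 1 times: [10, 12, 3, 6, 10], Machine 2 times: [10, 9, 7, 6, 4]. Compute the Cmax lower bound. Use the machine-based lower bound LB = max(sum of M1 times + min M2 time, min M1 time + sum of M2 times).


LB1 = sum(M1 times) + min(M2 times) = 41 + 4 = 45
LB2 = min(M1 times) + sum(M2 times) = 3 + 36 = 39
Lower bound = max(LB1, LB2) = max(45, 39) = 45

45


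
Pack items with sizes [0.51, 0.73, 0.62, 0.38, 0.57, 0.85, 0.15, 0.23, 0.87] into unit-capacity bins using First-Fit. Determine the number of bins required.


Place items sequentially using First-Fit:
  Item 0.51 -> new Bin 1
  Item 0.73 -> new Bin 2
  Item 0.62 -> new Bin 3
  Item 0.38 -> Bin 1 (now 0.89)
  Item 0.57 -> new Bin 4
  Item 0.85 -> new Bin 5
  Item 0.15 -> Bin 2 (now 0.88)
  Item 0.23 -> Bin 3 (now 0.85)
  Item 0.87 -> new Bin 6
Total bins used = 6

6


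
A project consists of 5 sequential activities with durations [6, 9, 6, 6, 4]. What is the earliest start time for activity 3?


Activity 3 starts after activities 1 through 2 complete.
Predecessor durations: [6, 9]
ES = 6 + 9 = 15

15


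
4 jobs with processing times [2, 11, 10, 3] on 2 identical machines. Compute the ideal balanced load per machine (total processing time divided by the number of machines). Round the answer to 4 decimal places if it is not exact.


Total processing time = 2 + 11 + 10 + 3 = 26
Number of machines = 2
Ideal balanced load = 26 / 2 = 13.0

13.0


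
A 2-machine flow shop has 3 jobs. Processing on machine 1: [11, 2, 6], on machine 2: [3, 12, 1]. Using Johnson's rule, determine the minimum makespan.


Apply Johnson's rule:
  Group 1 (a <= b): [(2, 2, 12)]
  Group 2 (a > b): [(1, 11, 3), (3, 6, 1)]
Optimal job order: [2, 1, 3]
Schedule:
  Job 2: M1 done at 2, M2 done at 14
  Job 1: M1 done at 13, M2 done at 17
  Job 3: M1 done at 19, M2 done at 20
Makespan = 20

20


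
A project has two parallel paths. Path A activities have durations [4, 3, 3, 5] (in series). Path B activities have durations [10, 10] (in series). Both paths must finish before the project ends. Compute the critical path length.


Path A total = 4 + 3 + 3 + 5 = 15
Path B total = 10 + 10 = 20
Critical path = longest path = max(15, 20) = 20

20


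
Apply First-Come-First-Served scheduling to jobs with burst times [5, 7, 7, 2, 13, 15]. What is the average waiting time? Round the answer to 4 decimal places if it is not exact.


FCFS order (as given): [5, 7, 7, 2, 13, 15]
Waiting times:
  Job 1: wait = 0
  Job 2: wait = 5
  Job 3: wait = 12
  Job 4: wait = 19
  Job 5: wait = 21
  Job 6: wait = 34
Sum of waiting times = 91
Average waiting time = 91/6 = 15.1667

15.1667


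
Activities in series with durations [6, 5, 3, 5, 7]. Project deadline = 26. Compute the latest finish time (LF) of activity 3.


LF(activity 3) = deadline - sum of successor durations
Successors: activities 4 through 5 with durations [5, 7]
Sum of successor durations = 12
LF = 26 - 12 = 14

14


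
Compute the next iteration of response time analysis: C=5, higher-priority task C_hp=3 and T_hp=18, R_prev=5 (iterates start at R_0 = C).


R_next = C + ceil(R_prev / T_hp) * C_hp
ceil(5 / 18) = ceil(0.2778) = 1
Interference = 1 * 3 = 3
R_next = 5 + 3 = 8

8


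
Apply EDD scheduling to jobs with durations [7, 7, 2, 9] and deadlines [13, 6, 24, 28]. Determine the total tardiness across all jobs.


Sort by due date (EDD order): [(7, 6), (7, 13), (2, 24), (9, 28)]
Compute completion times and tardiness:
  Job 1: p=7, d=6, C=7, tardiness=max(0,7-6)=1
  Job 2: p=7, d=13, C=14, tardiness=max(0,14-13)=1
  Job 3: p=2, d=24, C=16, tardiness=max(0,16-24)=0
  Job 4: p=9, d=28, C=25, tardiness=max(0,25-28)=0
Total tardiness = 2

2


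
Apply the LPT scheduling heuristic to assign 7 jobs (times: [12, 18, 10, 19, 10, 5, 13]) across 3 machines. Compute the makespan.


Sort jobs in decreasing order (LPT): [19, 18, 13, 12, 10, 10, 5]
Assign each job to the least loaded machine:
  Machine 1: jobs [19, 10], load = 29
  Machine 2: jobs [18, 10], load = 28
  Machine 3: jobs [13, 12, 5], load = 30
Makespan = max load = 30

30


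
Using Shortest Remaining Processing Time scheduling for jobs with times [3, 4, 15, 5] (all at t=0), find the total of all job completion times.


Since all jobs arrive at t=0, SRPT equals SPT ordering.
SPT order: [3, 4, 5, 15]
Completion times:
  Job 1: p=3, C=3
  Job 2: p=4, C=7
  Job 3: p=5, C=12
  Job 4: p=15, C=27
Total completion time = 3 + 7 + 12 + 27 = 49

49


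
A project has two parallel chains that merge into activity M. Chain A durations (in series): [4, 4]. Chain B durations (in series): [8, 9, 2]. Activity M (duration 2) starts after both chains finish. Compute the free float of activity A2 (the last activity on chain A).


ES(A2) = sum of predecessors on chain A = 4
EF(A2) = ES + duration = 4 + 4 = 8
Successor of A2 is M. ES(M) = max(sum(A), sum(B)) = max(8, 19) = 19
Free float = ES(successor) - EF(current) = 19 - 8 = 11

11


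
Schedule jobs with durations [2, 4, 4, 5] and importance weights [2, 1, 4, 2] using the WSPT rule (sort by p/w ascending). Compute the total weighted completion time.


Compute p/w ratios and sort ascending (WSPT): [(2, 2), (4, 4), (5, 2), (4, 1)]
Compute weighted completion times:
  Job (p=2,w=2): C=2, w*C=2*2=4
  Job (p=4,w=4): C=6, w*C=4*6=24
  Job (p=5,w=2): C=11, w*C=2*11=22
  Job (p=4,w=1): C=15, w*C=1*15=15
Total weighted completion time = 65

65


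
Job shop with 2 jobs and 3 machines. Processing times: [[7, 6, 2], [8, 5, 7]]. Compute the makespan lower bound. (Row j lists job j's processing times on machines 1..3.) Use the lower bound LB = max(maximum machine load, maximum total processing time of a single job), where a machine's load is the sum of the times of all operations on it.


Machine loads:
  Machine 1: 7 + 8 = 15
  Machine 2: 6 + 5 = 11
  Machine 3: 2 + 7 = 9
Max machine load = 15
Job totals:
  Job 1: 15
  Job 2: 20
Max job total = 20
Lower bound = max(15, 20) = 20

20


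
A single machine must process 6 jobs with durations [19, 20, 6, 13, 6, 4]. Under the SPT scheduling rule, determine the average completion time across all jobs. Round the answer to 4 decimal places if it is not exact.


Sort jobs by processing time (SPT order): [4, 6, 6, 13, 19, 20]
Compute completion times sequentially:
  Job 1: processing = 4, completes at 4
  Job 2: processing = 6, completes at 10
  Job 3: processing = 6, completes at 16
  Job 4: processing = 13, completes at 29
  Job 5: processing = 19, completes at 48
  Job 6: processing = 20, completes at 68
Sum of completion times = 175
Average completion time = 175/6 = 29.1667

29.1667


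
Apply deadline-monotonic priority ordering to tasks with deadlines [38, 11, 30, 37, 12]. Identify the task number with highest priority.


Sort tasks by relative deadline (ascending):
  Task 2: deadline = 11
  Task 5: deadline = 12
  Task 3: deadline = 30
  Task 4: deadline = 37
  Task 1: deadline = 38
Priority order (highest first): [2, 5, 3, 4, 1]
Highest priority task = 2

2


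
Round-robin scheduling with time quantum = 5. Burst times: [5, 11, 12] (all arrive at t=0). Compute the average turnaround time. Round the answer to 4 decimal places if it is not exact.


Time quantum = 5
Execution trace:
  J1 runs 5 units, time = 5
  J2 runs 5 units, time = 10
  J3 runs 5 units, time = 15
  J2 runs 5 units, time = 20
  J3 runs 5 units, time = 25
  J2 runs 1 units, time = 26
  J3 runs 2 units, time = 28
Finish times: [5, 26, 28]
Average turnaround = 59/3 = 19.6667

19.6667


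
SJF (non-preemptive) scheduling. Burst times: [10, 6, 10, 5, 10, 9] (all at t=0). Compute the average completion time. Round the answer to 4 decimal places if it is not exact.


SJF order (ascending): [5, 6, 9, 10, 10, 10]
Completion times:
  Job 1: burst=5, C=5
  Job 2: burst=6, C=11
  Job 3: burst=9, C=20
  Job 4: burst=10, C=30
  Job 5: burst=10, C=40
  Job 6: burst=10, C=50
Average completion = 156/6 = 26.0

26.0


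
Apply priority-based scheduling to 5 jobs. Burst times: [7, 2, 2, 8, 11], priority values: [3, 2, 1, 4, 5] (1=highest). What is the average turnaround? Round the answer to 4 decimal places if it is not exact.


Sort by priority (ascending = highest first):
Order: [(1, 2), (2, 2), (3, 7), (4, 8), (5, 11)]
Completion times:
  Priority 1, burst=2, C=2
  Priority 2, burst=2, C=4
  Priority 3, burst=7, C=11
  Priority 4, burst=8, C=19
  Priority 5, burst=11, C=30
Average turnaround = 66/5 = 13.2

13.2


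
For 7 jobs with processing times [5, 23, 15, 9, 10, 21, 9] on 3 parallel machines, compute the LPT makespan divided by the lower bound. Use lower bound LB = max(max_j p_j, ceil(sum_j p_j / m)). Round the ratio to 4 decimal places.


LPT order: [23, 21, 15, 10, 9, 9, 5]
Machine loads after assignment: [32, 30, 30]
LPT makespan = 32
Lower bound = max(max_job, ceil(total/3)) = max(23, 31) = 31
Ratio = 32 / 31 = 1.0323

1.0323


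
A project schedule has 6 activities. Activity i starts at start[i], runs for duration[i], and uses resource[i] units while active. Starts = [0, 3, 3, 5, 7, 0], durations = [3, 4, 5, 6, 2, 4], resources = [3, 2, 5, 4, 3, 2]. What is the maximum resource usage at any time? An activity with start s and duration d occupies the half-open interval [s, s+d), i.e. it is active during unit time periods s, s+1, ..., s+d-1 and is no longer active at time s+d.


Each activity i is active on [start_i, start_i + duration_i).
Compute total resource usage per time slot:
  t=0: active resources = [3, 2], total = 5
  t=1: active resources = [3, 2], total = 5
  t=2: active resources = [3, 2], total = 5
  t=3: active resources = [2, 5, 2], total = 9
  t=4: active resources = [2, 5], total = 7
  t=5: active resources = [2, 5, 4], total = 11
  t=6: active resources = [2, 5, 4], total = 11
  t=7: active resources = [5, 4, 3], total = 12
  t=8: active resources = [4, 3], total = 7
  t=9: active resources = [4], total = 4
  t=10: active resources = [4], total = 4
Peak resource demand = 12

12


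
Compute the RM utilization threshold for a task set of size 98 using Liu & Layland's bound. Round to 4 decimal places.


Compute 2^(1/98) = 1.0070980027
Subtract 1: 1.0070980027 - 1 = 0.0070980027
Multiply by n: 98 * 0.0070980027 = 0.6956042646
Round to 4 dp: 0.6956

0.6956


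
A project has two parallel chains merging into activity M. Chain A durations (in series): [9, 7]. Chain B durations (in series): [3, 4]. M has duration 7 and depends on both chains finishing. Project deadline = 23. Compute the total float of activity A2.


Forward pass: ES(A2) = sum of predecessors on chain A = 9
EF = ES + duration = 9 + 7 = 16
Backward pass: LF(M) = deadline = 23; LS(M) = 23 - 7 = 16
LF(A2) = LS(M) - sum(successors on chain A) = 16 - 0 = 16
LS = LF - duration = 16 - 7 = 9
Total float = LS - ES = 9 - 9 = 0

0


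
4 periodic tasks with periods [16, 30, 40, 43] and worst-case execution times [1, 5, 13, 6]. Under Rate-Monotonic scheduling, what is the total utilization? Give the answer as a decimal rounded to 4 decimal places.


Compute individual utilizations (exact fractions):
  Task 1: C/T = 1/16 (approx. 0.0625)
  Task 2: C/T = 5/30 = 1/6 (approx. 0.1667)
  Task 3: C/T = 13/40 (approx. 0.325)
  Task 4: C/T = 6/43 (approx. 0.1395)
Total utilization U = 1/16 + 1/6 + 13/40 + 6/43 = 7159/10320
Rounded to 4 decimal places: U = 0.6937
RM (Liu & Layland) bound for 4 tasks = 0.756828; compare with U = 7159/10320 (approx. 0.693702)
U <= bound, so schedulable by RM sufficient condition.

0.6937


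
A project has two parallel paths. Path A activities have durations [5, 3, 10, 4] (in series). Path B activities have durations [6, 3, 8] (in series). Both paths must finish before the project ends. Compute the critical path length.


Path A total = 5 + 3 + 10 + 4 = 22
Path B total = 6 + 3 + 8 = 17
Critical path = longest path = max(22, 17) = 22

22


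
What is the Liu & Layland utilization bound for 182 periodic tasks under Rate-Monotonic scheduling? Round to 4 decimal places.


Compute 2^(1/182) = 1.0038157625
Subtract 1: 1.0038157625 - 1 = 0.0038157625
Multiply by n: 182 * 0.0038157625 = 0.6944687750
Round to 4 dp: 0.6945

0.6945


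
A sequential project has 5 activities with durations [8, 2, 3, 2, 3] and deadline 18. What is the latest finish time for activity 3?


LF(activity 3) = deadline - sum of successor durations
Successors: activities 4 through 5 with durations [2, 3]
Sum of successor durations = 5
LF = 18 - 5 = 13

13


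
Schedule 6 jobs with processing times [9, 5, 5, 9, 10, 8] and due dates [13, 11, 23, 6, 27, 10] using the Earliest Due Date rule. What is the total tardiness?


Sort by due date (EDD order): [(9, 6), (8, 10), (5, 11), (9, 13), (5, 23), (10, 27)]
Compute completion times and tardiness:
  Job 1: p=9, d=6, C=9, tardiness=max(0,9-6)=3
  Job 2: p=8, d=10, C=17, tardiness=max(0,17-10)=7
  Job 3: p=5, d=11, C=22, tardiness=max(0,22-11)=11
  Job 4: p=9, d=13, C=31, tardiness=max(0,31-13)=18
  Job 5: p=5, d=23, C=36, tardiness=max(0,36-23)=13
  Job 6: p=10, d=27, C=46, tardiness=max(0,46-27)=19
Total tardiness = 71

71


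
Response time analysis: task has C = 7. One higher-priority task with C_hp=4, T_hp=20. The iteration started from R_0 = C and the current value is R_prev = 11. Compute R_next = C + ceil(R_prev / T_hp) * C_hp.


R_next = C + ceil(R_prev / T_hp) * C_hp
ceil(11 / 20) = ceil(0.55) = 1
Interference = 1 * 4 = 4
R_next = 7 + 4 = 11
R_next = R_prev, so the iteration has converged (response time = 11).

11


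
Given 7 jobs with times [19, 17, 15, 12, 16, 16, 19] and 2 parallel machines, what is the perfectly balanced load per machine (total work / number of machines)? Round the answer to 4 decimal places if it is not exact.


Total processing time = 19 + 17 + 15 + 12 + 16 + 16 + 19 = 114
Number of machines = 2
Ideal balanced load = 114 / 2 = 57.0

57.0


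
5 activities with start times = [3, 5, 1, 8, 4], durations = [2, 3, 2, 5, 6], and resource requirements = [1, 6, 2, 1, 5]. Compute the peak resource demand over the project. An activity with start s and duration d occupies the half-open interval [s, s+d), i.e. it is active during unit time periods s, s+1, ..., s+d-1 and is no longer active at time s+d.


Each activity i is active on [start_i, start_i + duration_i).
Compute total resource usage per time slot:
  t=0: active resources = [], total = 0
  t=1: active resources = [2], total = 2
  t=2: active resources = [2], total = 2
  t=3: active resources = [1], total = 1
  t=4: active resources = [1, 5], total = 6
  t=5: active resources = [6, 5], total = 11
  t=6: active resources = [6, 5], total = 11
  t=7: active resources = [6, 5], total = 11
  t=8: active resources = [1, 5], total = 6
  t=9: active resources = [1, 5], total = 6
  t=10: active resources = [1], total = 1
  t=11: active resources = [1], total = 1
  t=12: active resources = [1], total = 1
Peak resource demand = 11

11


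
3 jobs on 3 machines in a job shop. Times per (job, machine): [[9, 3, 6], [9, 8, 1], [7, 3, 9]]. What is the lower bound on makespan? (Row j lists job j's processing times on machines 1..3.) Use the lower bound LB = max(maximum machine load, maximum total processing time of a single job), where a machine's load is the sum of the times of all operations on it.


Machine loads:
  Machine 1: 9 + 9 + 7 = 25
  Machine 2: 3 + 8 + 3 = 14
  Machine 3: 6 + 1 + 9 = 16
Max machine load = 25
Job totals:
  Job 1: 18
  Job 2: 18
  Job 3: 19
Max job total = 19
Lower bound = max(25, 19) = 25

25


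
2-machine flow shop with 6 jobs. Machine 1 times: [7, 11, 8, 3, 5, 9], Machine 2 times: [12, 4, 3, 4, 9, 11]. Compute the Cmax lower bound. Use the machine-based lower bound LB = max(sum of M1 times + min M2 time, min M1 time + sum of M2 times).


LB1 = sum(M1 times) + min(M2 times) = 43 + 3 = 46
LB2 = min(M1 times) + sum(M2 times) = 3 + 43 = 46
Lower bound = max(LB1, LB2) = max(46, 46) = 46

46


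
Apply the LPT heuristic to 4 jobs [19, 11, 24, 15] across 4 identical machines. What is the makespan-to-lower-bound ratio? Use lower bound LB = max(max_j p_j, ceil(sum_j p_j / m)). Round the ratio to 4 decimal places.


LPT order: [24, 19, 15, 11]
Machine loads after assignment: [24, 19, 15, 11]
LPT makespan = 24
Lower bound = max(max_job, ceil(total/4)) = max(24, 18) = 24
Ratio = 24 / 24 = 1.0

1.0


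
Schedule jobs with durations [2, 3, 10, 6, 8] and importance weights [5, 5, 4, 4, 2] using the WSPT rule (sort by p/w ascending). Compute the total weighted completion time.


Compute p/w ratios and sort ascending (WSPT): [(2, 5), (3, 5), (6, 4), (10, 4), (8, 2)]
Compute weighted completion times:
  Job (p=2,w=5): C=2, w*C=5*2=10
  Job (p=3,w=5): C=5, w*C=5*5=25
  Job (p=6,w=4): C=11, w*C=4*11=44
  Job (p=10,w=4): C=21, w*C=4*21=84
  Job (p=8,w=2): C=29, w*C=2*29=58
Total weighted completion time = 221

221


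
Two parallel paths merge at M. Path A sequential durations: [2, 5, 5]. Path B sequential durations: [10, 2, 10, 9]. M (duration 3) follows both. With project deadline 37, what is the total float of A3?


Forward pass: ES(A3) = sum of predecessors on chain A = 7
EF = ES + duration = 7 + 5 = 12
Backward pass: LF(M) = deadline = 37; LS(M) = 37 - 3 = 34
LF(A3) = LS(M) - sum(successors on chain A) = 34 - 0 = 34
LS = LF - duration = 34 - 5 = 29
Total float = LS - ES = 29 - 7 = 22

22


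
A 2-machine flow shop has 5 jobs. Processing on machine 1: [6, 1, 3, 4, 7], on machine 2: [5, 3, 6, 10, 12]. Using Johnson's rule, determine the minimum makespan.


Apply Johnson's rule:
  Group 1 (a <= b): [(2, 1, 3), (3, 3, 6), (4, 4, 10), (5, 7, 12)]
  Group 2 (a > b): [(1, 6, 5)]
Optimal job order: [2, 3, 4, 5, 1]
Schedule:
  Job 2: M1 done at 1, M2 done at 4
  Job 3: M1 done at 4, M2 done at 10
  Job 4: M1 done at 8, M2 done at 20
  Job 5: M1 done at 15, M2 done at 32
  Job 1: M1 done at 21, M2 done at 37
Makespan = 37

37


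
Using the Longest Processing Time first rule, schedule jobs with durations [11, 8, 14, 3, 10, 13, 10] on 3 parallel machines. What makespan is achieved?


Sort jobs in decreasing order (LPT): [14, 13, 11, 10, 10, 8, 3]
Assign each job to the least loaded machine:
  Machine 1: jobs [14, 8], load = 22
  Machine 2: jobs [13, 10], load = 23
  Machine 3: jobs [11, 10, 3], load = 24
Makespan = max load = 24

24


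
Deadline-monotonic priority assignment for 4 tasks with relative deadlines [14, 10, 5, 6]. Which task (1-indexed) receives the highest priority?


Sort tasks by relative deadline (ascending):
  Task 3: deadline = 5
  Task 4: deadline = 6
  Task 2: deadline = 10
  Task 1: deadline = 14
Priority order (highest first): [3, 4, 2, 1]
Highest priority task = 3

3


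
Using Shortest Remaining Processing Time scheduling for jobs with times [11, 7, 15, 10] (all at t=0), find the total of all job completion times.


Since all jobs arrive at t=0, SRPT equals SPT ordering.
SPT order: [7, 10, 11, 15]
Completion times:
  Job 1: p=7, C=7
  Job 2: p=10, C=17
  Job 3: p=11, C=28
  Job 4: p=15, C=43
Total completion time = 7 + 17 + 28 + 43 = 95

95


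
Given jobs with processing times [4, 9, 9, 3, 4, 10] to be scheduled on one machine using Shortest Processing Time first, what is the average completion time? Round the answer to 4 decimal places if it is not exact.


Sort jobs by processing time (SPT order): [3, 4, 4, 9, 9, 10]
Compute completion times sequentially:
  Job 1: processing = 3, completes at 3
  Job 2: processing = 4, completes at 7
  Job 3: processing = 4, completes at 11
  Job 4: processing = 9, completes at 20
  Job 5: processing = 9, completes at 29
  Job 6: processing = 10, completes at 39
Sum of completion times = 109
Average completion time = 109/6 = 18.1667

18.1667


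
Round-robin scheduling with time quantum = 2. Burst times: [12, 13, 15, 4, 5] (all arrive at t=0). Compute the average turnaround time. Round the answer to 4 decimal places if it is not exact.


Time quantum = 2
Execution trace:
  J1 runs 2 units, time = 2
  J2 runs 2 units, time = 4
  J3 runs 2 units, time = 6
  J4 runs 2 units, time = 8
  J5 runs 2 units, time = 10
  J1 runs 2 units, time = 12
  J2 runs 2 units, time = 14
  J3 runs 2 units, time = 16
  J4 runs 2 units, time = 18
  J5 runs 2 units, time = 20
  J1 runs 2 units, time = 22
  J2 runs 2 units, time = 24
  J3 runs 2 units, time = 26
  J5 runs 1 units, time = 27
  J1 runs 2 units, time = 29
  J2 runs 2 units, time = 31
  J3 runs 2 units, time = 33
  J1 runs 2 units, time = 35
  J2 runs 2 units, time = 37
  J3 runs 2 units, time = 39
  J1 runs 2 units, time = 41
  J2 runs 2 units, time = 43
  J3 runs 2 units, time = 45
  J2 runs 1 units, time = 46
  J3 runs 2 units, time = 48
  J3 runs 1 units, time = 49
Finish times: [41, 46, 49, 18, 27]
Average turnaround = 181/5 = 36.2

36.2


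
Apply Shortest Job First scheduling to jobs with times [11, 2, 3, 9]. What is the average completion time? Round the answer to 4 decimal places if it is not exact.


SJF order (ascending): [2, 3, 9, 11]
Completion times:
  Job 1: burst=2, C=2
  Job 2: burst=3, C=5
  Job 3: burst=9, C=14
  Job 4: burst=11, C=25
Average completion = 46/4 = 11.5

11.5


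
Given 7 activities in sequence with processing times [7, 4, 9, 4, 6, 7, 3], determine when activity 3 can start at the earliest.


Activity 3 starts after activities 1 through 2 complete.
Predecessor durations: [7, 4]
ES = 7 + 4 = 11

11


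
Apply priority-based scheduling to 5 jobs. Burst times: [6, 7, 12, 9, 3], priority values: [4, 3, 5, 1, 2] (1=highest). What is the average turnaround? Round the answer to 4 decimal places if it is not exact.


Sort by priority (ascending = highest first):
Order: [(1, 9), (2, 3), (3, 7), (4, 6), (5, 12)]
Completion times:
  Priority 1, burst=9, C=9
  Priority 2, burst=3, C=12
  Priority 3, burst=7, C=19
  Priority 4, burst=6, C=25
  Priority 5, burst=12, C=37
Average turnaround = 102/5 = 20.4

20.4


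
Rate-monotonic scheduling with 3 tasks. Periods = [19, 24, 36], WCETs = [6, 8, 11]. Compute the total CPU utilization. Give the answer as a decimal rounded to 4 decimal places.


Compute individual utilizations (exact fractions):
  Task 1: C/T = 6/19 (approx. 0.3158)
  Task 2: C/T = 8/24 = 1/3 (approx. 0.3333)
  Task 3: C/T = 11/36 (approx. 0.3056)
Total utilization U = 6/19 + 1/3 + 11/36 = 653/684
Rounded to 4 decimal places: U = 0.9547
RM (Liu & Layland) bound for 3 tasks = 0.779763; compare with U = 653/684 (approx. 0.954678)
bound < U <= 1, so the RM sufficient condition is not met (inconclusive; an exact test such as response-time analysis is needed).

0.9547


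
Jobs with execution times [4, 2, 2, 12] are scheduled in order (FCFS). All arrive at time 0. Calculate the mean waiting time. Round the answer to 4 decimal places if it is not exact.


FCFS order (as given): [4, 2, 2, 12]
Waiting times:
  Job 1: wait = 0
  Job 2: wait = 4
  Job 3: wait = 6
  Job 4: wait = 8
Sum of waiting times = 18
Average waiting time = 18/4 = 4.5

4.5


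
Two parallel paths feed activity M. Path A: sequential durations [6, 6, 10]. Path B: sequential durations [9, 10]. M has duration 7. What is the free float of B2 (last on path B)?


ES(B2) = sum of predecessors on chain B = 9
EF(B2) = ES + duration = 9 + 10 = 19
Successor of B2 is M. ES(M) = max(sum(A), sum(B)) = max(22, 19) = 22
Free float = ES(successor) - EF(current) = 22 - 19 = 3

3


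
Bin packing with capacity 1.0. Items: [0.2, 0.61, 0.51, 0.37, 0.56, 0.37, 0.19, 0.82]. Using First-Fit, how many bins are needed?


Place items sequentially using First-Fit:
  Item 0.2 -> new Bin 1
  Item 0.61 -> Bin 1 (now 0.81)
  Item 0.51 -> new Bin 2
  Item 0.37 -> Bin 2 (now 0.88)
  Item 0.56 -> new Bin 3
  Item 0.37 -> Bin 3 (now 0.93)
  Item 0.19 -> Bin 1 (now 1.0)
  Item 0.82 -> new Bin 4
Total bins used = 4

4


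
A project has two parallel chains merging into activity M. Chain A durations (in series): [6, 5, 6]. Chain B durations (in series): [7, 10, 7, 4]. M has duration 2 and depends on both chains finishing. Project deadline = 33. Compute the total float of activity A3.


Forward pass: ES(A3) = sum of predecessors on chain A = 11
EF = ES + duration = 11 + 6 = 17
Backward pass: LF(M) = deadline = 33; LS(M) = 33 - 2 = 31
LF(A3) = LS(M) - sum(successors on chain A) = 31 - 0 = 31
LS = LF - duration = 31 - 6 = 25
Total float = LS - ES = 25 - 11 = 14

14


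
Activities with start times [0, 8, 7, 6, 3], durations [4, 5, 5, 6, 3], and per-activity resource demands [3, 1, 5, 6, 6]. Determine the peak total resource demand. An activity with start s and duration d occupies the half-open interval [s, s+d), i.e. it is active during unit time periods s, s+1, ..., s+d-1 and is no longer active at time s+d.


Each activity i is active on [start_i, start_i + duration_i).
Compute total resource usage per time slot:
  t=0: active resources = [3], total = 3
  t=1: active resources = [3], total = 3
  t=2: active resources = [3], total = 3
  t=3: active resources = [3, 6], total = 9
  t=4: active resources = [6], total = 6
  t=5: active resources = [6], total = 6
  t=6: active resources = [6], total = 6
  t=7: active resources = [5, 6], total = 11
  t=8: active resources = [1, 5, 6], total = 12
  t=9: active resources = [1, 5, 6], total = 12
  t=10: active resources = [1, 5, 6], total = 12
  t=11: active resources = [1, 5, 6], total = 12
  t=12: active resources = [1], total = 1
Peak resource demand = 12

12


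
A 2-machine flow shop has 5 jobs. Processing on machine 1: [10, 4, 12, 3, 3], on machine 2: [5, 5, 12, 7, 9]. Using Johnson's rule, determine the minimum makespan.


Apply Johnson's rule:
  Group 1 (a <= b): [(4, 3, 7), (5, 3, 9), (2, 4, 5), (3, 12, 12)]
  Group 2 (a > b): [(1, 10, 5)]
Optimal job order: [4, 5, 2, 3, 1]
Schedule:
  Job 4: M1 done at 3, M2 done at 10
  Job 5: M1 done at 6, M2 done at 19
  Job 2: M1 done at 10, M2 done at 24
  Job 3: M1 done at 22, M2 done at 36
  Job 1: M1 done at 32, M2 done at 41
Makespan = 41

41


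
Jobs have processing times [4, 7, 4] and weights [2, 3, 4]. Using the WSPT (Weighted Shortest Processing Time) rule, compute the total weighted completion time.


Compute p/w ratios and sort ascending (WSPT): [(4, 4), (4, 2), (7, 3)]
Compute weighted completion times:
  Job (p=4,w=4): C=4, w*C=4*4=16
  Job (p=4,w=2): C=8, w*C=2*8=16
  Job (p=7,w=3): C=15, w*C=3*15=45
Total weighted completion time = 77

77


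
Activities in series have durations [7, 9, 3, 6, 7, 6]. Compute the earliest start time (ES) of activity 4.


Activity 4 starts after activities 1 through 3 complete.
Predecessor durations: [7, 9, 3]
ES = 7 + 9 + 3 = 19

19


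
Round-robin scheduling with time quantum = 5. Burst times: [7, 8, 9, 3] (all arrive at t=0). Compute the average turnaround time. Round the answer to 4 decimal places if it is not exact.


Time quantum = 5
Execution trace:
  J1 runs 5 units, time = 5
  J2 runs 5 units, time = 10
  J3 runs 5 units, time = 15
  J4 runs 3 units, time = 18
  J1 runs 2 units, time = 20
  J2 runs 3 units, time = 23
  J3 runs 4 units, time = 27
Finish times: [20, 23, 27, 18]
Average turnaround = 88/4 = 22.0

22.0


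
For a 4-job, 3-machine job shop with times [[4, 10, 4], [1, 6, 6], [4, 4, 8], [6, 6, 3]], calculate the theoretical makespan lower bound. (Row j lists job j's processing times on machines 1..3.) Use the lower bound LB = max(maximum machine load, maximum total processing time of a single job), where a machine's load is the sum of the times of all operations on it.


Machine loads:
  Machine 1: 4 + 1 + 4 + 6 = 15
  Machine 2: 10 + 6 + 4 + 6 = 26
  Machine 3: 4 + 6 + 8 + 3 = 21
Max machine load = 26
Job totals:
  Job 1: 18
  Job 2: 13
  Job 3: 16
  Job 4: 15
Max job total = 18
Lower bound = max(26, 18) = 26

26


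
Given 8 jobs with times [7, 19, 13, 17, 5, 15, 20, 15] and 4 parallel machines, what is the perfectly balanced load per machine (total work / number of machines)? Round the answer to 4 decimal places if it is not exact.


Total processing time = 7 + 19 + 13 + 17 + 5 + 15 + 20 + 15 = 111
Number of machines = 4
Ideal balanced load = 111 / 4 = 27.75

27.75


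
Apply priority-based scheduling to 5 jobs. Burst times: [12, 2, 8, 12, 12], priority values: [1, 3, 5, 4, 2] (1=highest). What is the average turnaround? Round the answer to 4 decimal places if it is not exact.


Sort by priority (ascending = highest first):
Order: [(1, 12), (2, 12), (3, 2), (4, 12), (5, 8)]
Completion times:
  Priority 1, burst=12, C=12
  Priority 2, burst=12, C=24
  Priority 3, burst=2, C=26
  Priority 4, burst=12, C=38
  Priority 5, burst=8, C=46
Average turnaround = 146/5 = 29.2

29.2
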